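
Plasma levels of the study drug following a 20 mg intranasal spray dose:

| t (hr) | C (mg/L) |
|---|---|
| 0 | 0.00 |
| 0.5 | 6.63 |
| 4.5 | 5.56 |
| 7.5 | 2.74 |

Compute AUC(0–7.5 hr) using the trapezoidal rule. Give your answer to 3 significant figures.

Trapezoidal AUC_0→7.5:
  [0→0.5]: (0.00+6.63)/2 × 0.5 = 1.6575
  [0.5→4.5]: (6.63+5.56)/2 × 4 = 24.38
  [4.5→7.5]: (5.56+2.74)/2 × 3 = 12.45
  Sum = 38.4875 mg/L·hr

AUC = 38.5 mg/L·hr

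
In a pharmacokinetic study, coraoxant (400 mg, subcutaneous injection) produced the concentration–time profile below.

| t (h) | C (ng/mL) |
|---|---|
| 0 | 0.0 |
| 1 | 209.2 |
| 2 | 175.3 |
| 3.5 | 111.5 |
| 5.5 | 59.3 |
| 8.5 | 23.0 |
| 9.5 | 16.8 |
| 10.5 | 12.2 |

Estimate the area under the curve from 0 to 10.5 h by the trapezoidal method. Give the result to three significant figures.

AUC = 841 ng/mL·h

Trapezoidal AUC_0→10.5:
  [0→1]: (0.0+209.2)/2 × 1 = 104.6
  [1→2]: (209.2+175.3)/2 × 1 = 192.25
  [2→3.5]: (175.3+111.5)/2 × 1.5 = 215.1
  [3.5→5.5]: (111.5+59.3)/2 × 2 = 170.8
  [5.5→8.5]: (59.3+23.0)/2 × 3 = 123.45
  [8.5→9.5]: (23.0+16.8)/2 × 1 = 19.9
  [9.5→10.5]: (16.8+12.2)/2 × 1 = 14.5
  Sum = 840.6 ng/mL·h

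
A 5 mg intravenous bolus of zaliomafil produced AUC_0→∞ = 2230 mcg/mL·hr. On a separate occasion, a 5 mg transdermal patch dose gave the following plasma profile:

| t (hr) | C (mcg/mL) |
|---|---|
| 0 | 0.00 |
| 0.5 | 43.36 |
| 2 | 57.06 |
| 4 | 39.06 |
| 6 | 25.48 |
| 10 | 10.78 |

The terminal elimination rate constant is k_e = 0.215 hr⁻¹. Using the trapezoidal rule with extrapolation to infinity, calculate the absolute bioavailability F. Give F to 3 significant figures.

F = 0.166

Trapezoidal AUC_0→10 (transdermal patch):
  [0→0.5]: (0.00+43.36)/2 × 0.5 = 10.84
  [0.5→2]: (43.36+57.06)/2 × 1.5 = 75.315
  [2→4]: (57.06+39.06)/2 × 2 = 96.12
  [4→6]: (39.06+25.48)/2 × 2 = 64.54
  [6→10]: (25.48+10.78)/2 × 4 = 72.52
  Sum = 319.335 mcg/mL·hr
Tail: C_last/k_e = 10.78/0.215 = 50.140
AUC_0→∞ (transdermal patch) = 319.335 + 50.140 = 369.475 mcg/mL·hr
F = (AUC_ev/D_ev)/(AUC_iv/D_iv) = (369.475/5)/(2230/5) = 73.895/446 = 0.1657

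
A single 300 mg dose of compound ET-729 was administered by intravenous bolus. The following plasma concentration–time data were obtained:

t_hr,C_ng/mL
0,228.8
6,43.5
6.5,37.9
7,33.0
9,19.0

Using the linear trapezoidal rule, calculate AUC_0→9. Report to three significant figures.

Trapezoidal AUC_0→9:
  [0→6]: (228.8+43.5)/2 × 6 = 816.9
  [6→6.5]: (43.5+37.9)/2 × 0.5 = 20.35
  [6.5→7]: (37.9+33.0)/2 × 0.5 = 17.725
  [7→9]: (33.0+19.0)/2 × 2 = 52.0
  Sum = 906.975 ng/mL·hr

AUC = 907 ng/mL·hr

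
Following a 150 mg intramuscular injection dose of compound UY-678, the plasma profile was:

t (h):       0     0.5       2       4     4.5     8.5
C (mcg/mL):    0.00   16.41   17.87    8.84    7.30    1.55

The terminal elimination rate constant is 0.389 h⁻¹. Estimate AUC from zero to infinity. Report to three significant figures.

Trapezoidal AUC_0→8.5:
  [0→0.5]: (0.00+16.41)/2 × 0.5 = 4.1025
  [0.5→2]: (16.41+17.87)/2 × 1.5 = 25.71
  [2→4]: (17.87+8.84)/2 × 2 = 26.71
  [4→4.5]: (8.84+7.30)/2 × 0.5 = 4.035
  [4.5→8.5]: (7.30+1.55)/2 × 4 = 17.7
  Sum = 78.2575 mcg/mL·h
Extrapolated tail: C_last / k_e = 1.55 / 0.389 = 3.985
AUC_0→∞ = 78.2575 + 3.985 = 82.2425 mcg/mL·h

AUC = 82.2 mcg/mL·h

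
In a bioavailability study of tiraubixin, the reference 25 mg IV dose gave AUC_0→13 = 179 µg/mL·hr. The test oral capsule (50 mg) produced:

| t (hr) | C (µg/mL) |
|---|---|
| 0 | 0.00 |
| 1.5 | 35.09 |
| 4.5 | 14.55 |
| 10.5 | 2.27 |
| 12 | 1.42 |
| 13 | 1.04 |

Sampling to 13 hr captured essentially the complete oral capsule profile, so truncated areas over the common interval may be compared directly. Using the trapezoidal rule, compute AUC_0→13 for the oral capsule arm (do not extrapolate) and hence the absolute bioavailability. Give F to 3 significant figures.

F = 0.434

Trapezoidal AUC_0→13 (oral capsule):
  [0→1.5]: (0.00+35.09)/2 × 1.5 = 26.3175
  [1.5→4.5]: (35.09+14.55)/2 × 3 = 74.46
  [4.5→10.5]: (14.55+2.27)/2 × 6 = 50.46
  [10.5→12]: (2.27+1.42)/2 × 1.5 = 2.7675
  [12→13]: (1.42+1.04)/2 × 1 = 1.23
  Sum = 155.235 µg/mL·hr
F = (AUC_ev/D_ev)/(AUC_iv/D_iv) = (155.235/50)/(179/25) = 3.1047/7.16 = 0.4336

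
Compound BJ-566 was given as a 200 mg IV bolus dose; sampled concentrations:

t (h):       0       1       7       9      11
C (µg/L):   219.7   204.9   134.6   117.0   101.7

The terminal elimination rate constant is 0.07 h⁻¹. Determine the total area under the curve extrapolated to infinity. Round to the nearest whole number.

Trapezoidal AUC_0→11:
  [0→1]: (219.7+204.9)/2 × 1 = 212.3
  [1→7]: (204.9+134.6)/2 × 6 = 1018.5
  [7→9]: (134.6+117.0)/2 × 2 = 251.6
  [9→11]: (117.0+101.7)/2 × 2 = 218.7
  Sum = 1701.1 µg/L·h
Extrapolated tail: C_last / k_e = 101.7 / 0.07 = 1452.857
AUC_0→∞ = 1701.1 + 1452.857 = 3153.957 µg/L·h

AUC = 3154 µg/L·h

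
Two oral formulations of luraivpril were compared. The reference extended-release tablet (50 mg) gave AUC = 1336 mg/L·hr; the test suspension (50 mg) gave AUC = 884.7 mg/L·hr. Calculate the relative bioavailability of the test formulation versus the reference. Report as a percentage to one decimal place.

F_rel = 66.2%

F_rel = (AUC_test/D_test) / (AUC_ref/D_ref)
      = (884.7/50) / (1336/50)
      = 17.694 / 26.72 = 0.6622 = 66.22%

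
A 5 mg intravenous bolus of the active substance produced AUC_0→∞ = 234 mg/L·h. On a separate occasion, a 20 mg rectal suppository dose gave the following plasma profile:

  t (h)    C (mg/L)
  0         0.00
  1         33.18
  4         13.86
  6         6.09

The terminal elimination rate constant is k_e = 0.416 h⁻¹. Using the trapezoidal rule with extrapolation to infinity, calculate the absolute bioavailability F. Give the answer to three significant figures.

F = 0.130

Trapezoidal AUC_0→6 (rectal suppository):
  [0→1]: (0.00+33.18)/2 × 1 = 16.59
  [1→4]: (33.18+13.86)/2 × 3 = 70.56
  [4→6]: (13.86+6.09)/2 × 2 = 19.95
  Sum = 107.1 mg/L·h
Tail: C_last/k_e = 6.09/0.416 = 14.639
AUC_0→∞ (rectal suppository) = 107.1 + 14.639 = 121.739 mg/L·h
F = (AUC_ev/D_ev)/(AUC_iv/D_iv) = (121.739/20)/(234/5) = 6.08695/46.8 = 0.1301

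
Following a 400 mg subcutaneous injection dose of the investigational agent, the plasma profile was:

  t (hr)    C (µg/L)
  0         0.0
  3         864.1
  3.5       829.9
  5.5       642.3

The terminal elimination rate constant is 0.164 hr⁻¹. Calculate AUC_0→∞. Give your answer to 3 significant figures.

Trapezoidal AUC_0→5.5:
  [0→3]: (0.0+864.1)/2 × 3 = 1296.15
  [3→3.5]: (864.1+829.9)/2 × 0.5 = 423.5
  [3.5→5.5]: (829.9+642.3)/2 × 2 = 1472.2
  Sum = 3191.85 µg/L·hr
Extrapolated tail: C_last / k_e = 642.3 / 0.164 = 3916.463
AUC_0→∞ = 3191.85 + 3916.463 = 7108.313 µg/L·hr

AUC = 7110 µg/L·hr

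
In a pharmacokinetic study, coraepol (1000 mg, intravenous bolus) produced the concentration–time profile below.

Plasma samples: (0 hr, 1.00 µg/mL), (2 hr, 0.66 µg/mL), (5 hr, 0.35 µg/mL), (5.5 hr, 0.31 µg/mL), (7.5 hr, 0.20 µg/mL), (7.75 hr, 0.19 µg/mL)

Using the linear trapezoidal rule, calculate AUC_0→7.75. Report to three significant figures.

AUC = 3.90 µg/mL·hr

Trapezoidal AUC_0→7.75:
  [0→2]: (1.00+0.66)/2 × 2 = 1.66
  [2→5]: (0.66+0.35)/2 × 3 = 1.515
  [5→5.5]: (0.35+0.31)/2 × 0.5 = 0.165
  [5.5→7.5]: (0.31+0.20)/2 × 2 = 0.51
  [7.5→7.75]: (0.20+0.19)/2 × 0.25 = 0.04875
  Sum = 3.89875 µg/mL·hr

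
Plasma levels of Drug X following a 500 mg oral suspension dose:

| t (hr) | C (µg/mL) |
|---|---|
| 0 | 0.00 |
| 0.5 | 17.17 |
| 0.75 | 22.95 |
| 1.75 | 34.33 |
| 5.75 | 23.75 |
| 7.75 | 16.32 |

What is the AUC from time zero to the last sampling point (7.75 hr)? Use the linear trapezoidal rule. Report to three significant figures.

AUC = 194 µg/mL·hr

Trapezoidal AUC_0→7.75:
  [0→0.5]: (0.00+17.17)/2 × 0.5 = 4.2925
  [0.5→0.75]: (17.17+22.95)/2 × 0.25 = 5.015
  [0.75→1.75]: (22.95+34.33)/2 × 1 = 28.64
  [1.75→5.75]: (34.33+23.75)/2 × 4 = 116.16
  [5.75→7.75]: (23.75+16.32)/2 × 2 = 40.07
  Sum = 194.1775 µg/mL·hr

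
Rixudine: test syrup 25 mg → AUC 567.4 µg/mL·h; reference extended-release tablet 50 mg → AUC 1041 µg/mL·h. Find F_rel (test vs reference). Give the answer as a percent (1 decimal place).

F_rel = (AUC_test/D_test) / (AUC_ref/D_ref)
      = (567.4/25) / (1041/50)
      = 22.696 / 20.82 = 1.0901 = 109.01%

F_rel = 109.0%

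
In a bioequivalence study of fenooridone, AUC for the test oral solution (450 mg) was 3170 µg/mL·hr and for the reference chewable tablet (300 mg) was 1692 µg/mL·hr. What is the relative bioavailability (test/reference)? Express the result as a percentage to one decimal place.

F_rel = 124.9%

F_rel = (AUC_test/D_test) / (AUC_ref/D_ref)
      = (3170/450) / (1692/300)
      = 7.04444 / 5.64 = 1.2490 = 124.90%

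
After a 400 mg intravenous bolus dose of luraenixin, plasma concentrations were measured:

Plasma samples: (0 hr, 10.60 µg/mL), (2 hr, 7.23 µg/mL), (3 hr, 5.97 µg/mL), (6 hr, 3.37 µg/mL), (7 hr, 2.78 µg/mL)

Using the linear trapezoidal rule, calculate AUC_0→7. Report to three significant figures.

Trapezoidal AUC_0→7:
  [0→2]: (10.60+7.23)/2 × 2 = 17.83
  [2→3]: (7.23+5.97)/2 × 1 = 6.6
  [3→6]: (5.97+3.37)/2 × 3 = 14.01
  [6→7]: (3.37+2.78)/2 × 1 = 3.075
  Sum = 41.515 µg/mL·hr

AUC = 41.5 µg/mL·hr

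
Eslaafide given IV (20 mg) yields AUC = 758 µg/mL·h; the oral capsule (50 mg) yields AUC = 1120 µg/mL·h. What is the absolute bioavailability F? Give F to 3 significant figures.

F = (AUC_ev / D_ev) / (AUC_iv / D_iv)
  = (1120/50) / (758/20)
  = 22.4 / 37.9 = 0.5910

F = 0.591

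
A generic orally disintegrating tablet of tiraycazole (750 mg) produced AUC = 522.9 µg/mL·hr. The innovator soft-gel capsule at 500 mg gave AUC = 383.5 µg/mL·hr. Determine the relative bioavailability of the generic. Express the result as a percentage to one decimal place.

F_rel = (AUC_test/D_test) / (AUC_ref/D_ref)
      = (522.9/750) / (383.5/500)
      = 0.6972 / 0.767 = 0.9090 = 90.90%

F_rel = 90.9%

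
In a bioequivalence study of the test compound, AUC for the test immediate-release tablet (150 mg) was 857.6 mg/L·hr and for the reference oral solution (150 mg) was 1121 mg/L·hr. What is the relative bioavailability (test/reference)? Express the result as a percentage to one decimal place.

F_rel = (AUC_test/D_test) / (AUC_ref/D_ref)
      = (857.6/150) / (1121/150)
      = 5.71733 / 7.47333 = 0.7650 = 76.50%

F_rel = 76.5%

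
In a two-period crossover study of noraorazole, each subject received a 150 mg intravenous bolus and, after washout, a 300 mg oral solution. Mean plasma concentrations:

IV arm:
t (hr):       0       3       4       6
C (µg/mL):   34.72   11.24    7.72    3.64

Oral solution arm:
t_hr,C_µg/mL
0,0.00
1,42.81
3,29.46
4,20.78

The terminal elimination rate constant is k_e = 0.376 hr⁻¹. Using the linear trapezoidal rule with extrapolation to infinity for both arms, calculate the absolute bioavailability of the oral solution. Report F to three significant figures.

Trapezoidal AUC_0→6 (IV):
  [0→3]: (34.72+11.24)/2 × 3 = 68.94
  [3→4]: (11.24+7.72)/2 × 1 = 9.48
  [4→6]: (7.72+3.64)/2 × 2 = 11.36
  Sum = 89.78 µg/mL·hr
IV tail: 3.64/0.376 = 9.681; AUC_iv,0→∞ = 89.78 + 9.681 = 99.461 µg/mL·hr
Trapezoidal AUC_0→4 (oral solution):
  [0→1]: (0.00+42.81)/2 × 1 = 21.405
  [1→3]: (42.81+29.46)/2 × 2 = 72.27
  [3→4]: (29.46+20.78)/2 × 1 = 25.12
  Sum = 118.795 µg/mL·hr
oral solution tail: 20.78/0.376 = 55.266; AUC_ev,0→∞ = 118.795 + 55.266 = 174.061 µg/mL·hr
F = (AUC_ev/D_ev)/(AUC_iv/D_iv) = (174.061/300)/(99.461/150) = 0.580203/0.663073 = 0.8750

F = 0.875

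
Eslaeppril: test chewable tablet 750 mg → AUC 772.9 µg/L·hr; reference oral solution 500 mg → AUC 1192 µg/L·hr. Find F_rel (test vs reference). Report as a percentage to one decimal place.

F_rel = 43.2%

F_rel = (AUC_test/D_test) / (AUC_ref/D_ref)
      = (772.9/750) / (1192/500)
      = 1.03053 / 2.384 = 0.4323 = 43.23%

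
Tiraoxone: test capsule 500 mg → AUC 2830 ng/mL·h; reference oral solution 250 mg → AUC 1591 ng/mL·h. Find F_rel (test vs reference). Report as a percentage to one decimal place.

F_rel = 88.9%

F_rel = (AUC_test/D_test) / (AUC_ref/D_ref)
      = (2830/500) / (1591/250)
      = 5.66 / 6.364 = 0.8894 = 88.94%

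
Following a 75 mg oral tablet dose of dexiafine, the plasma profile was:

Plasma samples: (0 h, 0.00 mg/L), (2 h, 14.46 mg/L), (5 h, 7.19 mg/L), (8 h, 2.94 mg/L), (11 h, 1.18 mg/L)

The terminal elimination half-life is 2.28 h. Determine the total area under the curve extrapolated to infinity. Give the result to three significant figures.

AUC = 72.2 mg/L·h

Trapezoidal AUC_0→11:
  [0→2]: (0.00+14.46)/2 × 2 = 14.46
  [2→5]: (14.46+7.19)/2 × 3 = 32.475
  [5→8]: (7.19+2.94)/2 × 3 = 15.195
  [8→11]: (2.94+1.18)/2 × 3 = 6.18
  Sum = 68.31 mg/L·h
k_e = ln2 / t½ = 0.693147 / 2.28 = 0.3040 h^-1
Extrapolated tail: C_last / k_e = 1.18 / 0.304 = 3.882
AUC_0→∞ = 68.31 + 3.882 = 72.192 mg/L·h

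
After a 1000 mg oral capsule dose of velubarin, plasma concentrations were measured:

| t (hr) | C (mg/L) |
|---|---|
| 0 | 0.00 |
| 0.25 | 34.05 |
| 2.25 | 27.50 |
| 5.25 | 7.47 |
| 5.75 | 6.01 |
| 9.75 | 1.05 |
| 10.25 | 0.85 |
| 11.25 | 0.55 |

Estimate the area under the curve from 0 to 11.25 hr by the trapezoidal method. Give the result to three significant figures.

Trapezoidal AUC_0→11.25:
  [0→0.25]: (0.00+34.05)/2 × 0.25 = 4.25625
  [0.25→2.25]: (34.05+27.50)/2 × 2 = 61.55
  [2.25→5.25]: (27.50+7.47)/2 × 3 = 52.455
  [5.25→5.75]: (7.47+6.01)/2 × 0.5 = 3.37
  [5.75→9.75]: (6.01+1.05)/2 × 4 = 14.12
  [9.75→10.25]: (1.05+0.85)/2 × 0.5 = 0.475
  [10.25→11.25]: (0.85+0.55)/2 × 1 = 0.7
  Sum = 136.92625 mg/L·hr

AUC = 137 mg/L·hr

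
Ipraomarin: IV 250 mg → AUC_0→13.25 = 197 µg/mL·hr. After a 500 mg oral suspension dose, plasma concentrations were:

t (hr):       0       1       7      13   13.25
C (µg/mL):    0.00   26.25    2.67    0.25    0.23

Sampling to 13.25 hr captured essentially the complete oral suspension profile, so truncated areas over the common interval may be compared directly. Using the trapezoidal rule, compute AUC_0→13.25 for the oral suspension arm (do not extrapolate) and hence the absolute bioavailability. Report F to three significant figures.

F = 0.276

Trapezoidal AUC_0→13.25 (oral suspension):
  [0→1]: (0.00+26.25)/2 × 1 = 13.125
  [1→7]: (26.25+2.67)/2 × 6 = 86.76
  [7→13]: (2.67+0.25)/2 × 6 = 8.76
  [13→13.25]: (0.25+0.23)/2 × 0.25 = 0.06
  Sum = 108.705 µg/mL·hr
F = (AUC_ev/D_ev)/(AUC_iv/D_iv) = (108.705/500)/(197/250) = 0.21741/0.788 = 0.2759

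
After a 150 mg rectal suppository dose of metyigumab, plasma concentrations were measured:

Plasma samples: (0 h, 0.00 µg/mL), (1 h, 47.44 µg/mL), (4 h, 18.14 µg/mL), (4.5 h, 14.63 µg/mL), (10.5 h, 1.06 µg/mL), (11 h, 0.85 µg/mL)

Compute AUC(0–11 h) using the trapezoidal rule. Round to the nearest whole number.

AUC = 178 µg/mL·h

Trapezoidal AUC_0→11:
  [0→1]: (0.00+47.44)/2 × 1 = 23.72
  [1→4]: (47.44+18.14)/2 × 3 = 98.37
  [4→4.5]: (18.14+14.63)/2 × 0.5 = 8.1925
  [4.5→10.5]: (14.63+1.06)/2 × 6 = 47.07
  [10.5→11]: (1.06+0.85)/2 × 0.5 = 0.4775
  Sum = 177.83 µg/mL·h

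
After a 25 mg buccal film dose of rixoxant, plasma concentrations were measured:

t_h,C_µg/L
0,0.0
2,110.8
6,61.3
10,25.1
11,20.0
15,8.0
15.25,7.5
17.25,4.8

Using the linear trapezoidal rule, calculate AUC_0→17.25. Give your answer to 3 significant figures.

AUC = 721 µg/L·h

Trapezoidal AUC_0→17.25:
  [0→2]: (0.0+110.8)/2 × 2 = 110.8
  [2→6]: (110.8+61.3)/2 × 4 = 344.2
  [6→10]: (61.3+25.1)/2 × 4 = 172.8
  [10→11]: (25.1+20.0)/2 × 1 = 22.55
  [11→15]: (20.0+8.0)/2 × 4 = 56.0
  [15→15.25]: (8.0+7.5)/2 × 0.25 = 1.9375
  [15.25→17.25]: (7.5+4.8)/2 × 2 = 12.3
  Sum = 720.5875 µg/L·h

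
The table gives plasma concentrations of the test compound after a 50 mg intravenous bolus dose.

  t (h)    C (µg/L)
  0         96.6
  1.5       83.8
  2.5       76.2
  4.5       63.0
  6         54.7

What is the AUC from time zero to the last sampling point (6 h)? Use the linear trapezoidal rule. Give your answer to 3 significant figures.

Trapezoidal AUC_0→6:
  [0→1.5]: (96.6+83.8)/2 × 1.5 = 135.3
  [1.5→2.5]: (83.8+76.2)/2 × 1 = 80.0
  [2.5→4.5]: (76.2+63.0)/2 × 2 = 139.2
  [4.5→6]: (63.0+54.7)/2 × 1.5 = 88.275
  Sum = 442.775 µg/L·h

AUC = 443 µg/L·h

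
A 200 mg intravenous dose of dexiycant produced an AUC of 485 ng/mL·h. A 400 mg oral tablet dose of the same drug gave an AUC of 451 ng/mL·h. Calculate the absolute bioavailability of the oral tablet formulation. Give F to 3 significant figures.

F = (AUC_ev / D_ev) / (AUC_iv / D_iv)
  = (451/400) / (485/200)
  = 1.1275 / 2.425 = 0.4649

F = 0.465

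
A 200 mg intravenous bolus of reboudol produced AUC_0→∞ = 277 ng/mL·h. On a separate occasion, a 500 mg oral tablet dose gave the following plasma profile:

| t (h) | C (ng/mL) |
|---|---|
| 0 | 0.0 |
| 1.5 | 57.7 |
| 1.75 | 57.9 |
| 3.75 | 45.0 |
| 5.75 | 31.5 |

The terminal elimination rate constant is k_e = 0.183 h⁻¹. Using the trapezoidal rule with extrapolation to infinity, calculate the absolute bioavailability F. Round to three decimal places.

Trapezoidal AUC_0→5.75 (oral tablet):
  [0→1.5]: (0.0+57.7)/2 × 1.5 = 43.275
  [1.5→1.75]: (57.7+57.9)/2 × 0.25 = 14.45
  [1.75→3.75]: (57.9+45.0)/2 × 2 = 102.9
  [3.75→5.75]: (45.0+31.5)/2 × 2 = 76.5
  Sum = 237.125 ng/mL·h
Tail: C_last/k_e = 31.5/0.183 = 172.131
AUC_0→∞ (oral tablet) = 237.125 + 172.131 = 409.256 ng/mL·h
F = (AUC_ev/D_ev)/(AUC_iv/D_iv) = (409.256/500)/(277/200) = 0.818512/1.385 = 0.5910

F = 0.591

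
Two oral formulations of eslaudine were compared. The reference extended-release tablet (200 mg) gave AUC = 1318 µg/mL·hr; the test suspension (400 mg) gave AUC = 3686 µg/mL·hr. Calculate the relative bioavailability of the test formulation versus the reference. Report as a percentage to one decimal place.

F_rel = 139.8%

F_rel = (AUC_test/D_test) / (AUC_ref/D_ref)
      = (3686/400) / (1318/200)
      = 9.215 / 6.59 = 1.3983 = 139.83%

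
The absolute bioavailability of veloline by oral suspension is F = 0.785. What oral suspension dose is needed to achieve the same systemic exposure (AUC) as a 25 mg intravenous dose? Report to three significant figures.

For equal systemic exposure: F × D_ev = D_iv
D_ev = D_iv / F = 25 / 0.785 = 31.8471 mg

D_oral = 31.8 mg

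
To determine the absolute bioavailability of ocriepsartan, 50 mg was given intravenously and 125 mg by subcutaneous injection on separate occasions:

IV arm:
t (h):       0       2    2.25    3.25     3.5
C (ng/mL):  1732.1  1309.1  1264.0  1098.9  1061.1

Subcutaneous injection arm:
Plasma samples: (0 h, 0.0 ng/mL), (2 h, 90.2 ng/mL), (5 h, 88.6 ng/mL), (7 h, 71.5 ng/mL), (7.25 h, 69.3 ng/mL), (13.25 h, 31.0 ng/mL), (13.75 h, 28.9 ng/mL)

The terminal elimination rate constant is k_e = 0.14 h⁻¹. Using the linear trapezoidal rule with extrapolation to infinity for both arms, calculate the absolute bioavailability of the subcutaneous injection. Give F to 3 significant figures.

F = 0.0342

Trapezoidal AUC_0→3.5 (IV):
  [0→2]: (1732.1+1309.1)/2 × 2 = 3041.2
  [2→2.25]: (1309.1+1264.0)/2 × 0.25 = 321.6375
  [2.25→3.25]: (1264.0+1098.9)/2 × 1 = 1181.45
  [3.25→3.5]: (1098.9+1061.1)/2 × 0.25 = 270.0
  Sum = 4814.2875 ng/mL·h
IV tail: 1061.1/0.14 = 7579.286; AUC_iv,0→∞ = 4814.2875 + 7579.286 = 12393.5735 ng/mL·h
Trapezoidal AUC_0→13.75 (subcutaneous injection):
  [0→2]: (0.0+90.2)/2 × 2 = 90.2
  [2→5]: (90.2+88.6)/2 × 3 = 268.2
  [5→7]: (88.6+71.5)/2 × 2 = 160.1
  [7→7.25]: (71.5+69.3)/2 × 0.25 = 17.6
  [7.25→13.25]: (69.3+31.0)/2 × 6 = 300.9
  [13.25→13.75]: (31.0+28.9)/2 × 0.5 = 14.975
  Sum = 851.975 ng/mL·h
subcutaneous injection tail: 28.9/0.14 = 206.429; AUC_ev,0→∞ = 851.975 + 206.429 = 1058.404 ng/mL·h
F = (AUC_ev/D_ev)/(AUC_iv/D_iv) = (1058.404/125)/(12393.5735/50) = 8.467232/247.87147 = 0.0342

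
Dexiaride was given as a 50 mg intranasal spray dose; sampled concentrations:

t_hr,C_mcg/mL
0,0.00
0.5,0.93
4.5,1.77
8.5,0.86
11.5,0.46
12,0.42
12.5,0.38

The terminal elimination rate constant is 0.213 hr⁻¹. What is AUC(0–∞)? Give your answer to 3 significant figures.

Trapezoidal AUC_0→12.5:
  [0→0.5]: (0.00+0.93)/2 × 0.5 = 0.2325
  [0.5→4.5]: (0.93+1.77)/2 × 4 = 5.4
  [4.5→8.5]: (1.77+0.86)/2 × 4 = 5.26
  [8.5→11.5]: (0.86+0.46)/2 × 3 = 1.98
  [11.5→12]: (0.46+0.42)/2 × 0.5 = 0.22
  [12→12.5]: (0.42+0.38)/2 × 0.5 = 0.2
  Sum = 13.2925 mcg/mL·hr
Extrapolated tail: C_last / k_e = 0.38 / 0.213 = 1.784
AUC_0→∞ = 13.2925 + 1.784 = 15.0765 mcg/mL·hr

AUC = 15.1 mcg/mL·hr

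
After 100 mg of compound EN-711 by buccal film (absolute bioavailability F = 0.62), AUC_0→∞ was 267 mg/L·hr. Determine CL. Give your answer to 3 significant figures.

CL = 0.232 L/hr

CL = F × Dose / AUC_0→∞
   = 0.62 × 100 / 267 = 0.23221 L/hr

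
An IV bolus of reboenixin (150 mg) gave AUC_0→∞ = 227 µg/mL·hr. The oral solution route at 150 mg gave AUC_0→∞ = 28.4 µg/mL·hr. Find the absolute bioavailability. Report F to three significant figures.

F = 0.125

F = (AUC_ev / D_ev) / (AUC_iv / D_iv)
  = (28.4/150) / (227/150)
  = 0.189333 / 1.51333 = 0.1251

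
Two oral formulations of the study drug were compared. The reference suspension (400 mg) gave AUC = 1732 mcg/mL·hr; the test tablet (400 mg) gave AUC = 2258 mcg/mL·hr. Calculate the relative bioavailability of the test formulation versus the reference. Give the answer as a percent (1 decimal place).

F_rel = (AUC_test/D_test) / (AUC_ref/D_ref)
      = (2258/400) / (1732/400)
      = 5.645 / 4.33 = 1.3037 = 130.37%

F_rel = 130.4%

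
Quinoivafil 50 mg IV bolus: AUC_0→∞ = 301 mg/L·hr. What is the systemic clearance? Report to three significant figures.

CL = Dose_iv / AUC_0→∞
   = 50 / 301 = 0.166113 L/hr

CL = 0.166 L/hr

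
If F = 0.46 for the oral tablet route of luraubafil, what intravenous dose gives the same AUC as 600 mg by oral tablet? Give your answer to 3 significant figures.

D_iv = 276 mg

Systemic exposure from an extravascular dose = F × D_ev, so the equivalent IV dose is F × D_ev.
D_iv = F × D_ev = 0.46 × 600 = 276 mg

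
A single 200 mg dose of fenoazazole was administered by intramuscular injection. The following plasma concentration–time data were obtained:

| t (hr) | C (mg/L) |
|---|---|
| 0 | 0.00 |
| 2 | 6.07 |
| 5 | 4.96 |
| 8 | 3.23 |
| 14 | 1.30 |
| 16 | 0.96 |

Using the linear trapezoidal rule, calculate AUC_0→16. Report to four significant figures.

AUC = 50.75 mg/L·hr

Trapezoidal AUC_0→16:
  [0→2]: (0.00+6.07)/2 × 2 = 6.07
  [2→5]: (6.07+4.96)/2 × 3 = 16.545
  [5→8]: (4.96+3.23)/2 × 3 = 12.285
  [8→14]: (3.23+1.30)/2 × 6 = 13.59
  [14→16]: (1.30+0.96)/2 × 2 = 2.26
  Sum = 50.75 mg/L·hr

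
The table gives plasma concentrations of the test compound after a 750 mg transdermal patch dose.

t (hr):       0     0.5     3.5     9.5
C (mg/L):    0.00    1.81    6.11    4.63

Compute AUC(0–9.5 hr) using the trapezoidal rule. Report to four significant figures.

AUC = 44.55 mg/L·hr

Trapezoidal AUC_0→9.5:
  [0→0.5]: (0.00+1.81)/2 × 0.5 = 0.4525
  [0.5→3.5]: (1.81+6.11)/2 × 3 = 11.88
  [3.5→9.5]: (6.11+4.63)/2 × 6 = 32.22
  Sum = 44.5525 mg/L·hr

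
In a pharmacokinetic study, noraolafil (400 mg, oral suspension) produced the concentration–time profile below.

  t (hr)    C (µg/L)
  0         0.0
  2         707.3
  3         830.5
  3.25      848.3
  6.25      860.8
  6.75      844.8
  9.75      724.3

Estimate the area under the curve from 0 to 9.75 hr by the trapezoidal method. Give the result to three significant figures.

Trapezoidal AUC_0→9.75:
  [0→2]: (0.0+707.3)/2 × 2 = 707.3
  [2→3]: (707.3+830.5)/2 × 1 = 768.9
  [3→3.25]: (830.5+848.3)/2 × 0.25 = 209.85
  [3.25→6.25]: (848.3+860.8)/2 × 3 = 2563.65
  [6.25→6.75]: (860.8+844.8)/2 × 0.5 = 426.4
  [6.75→9.75]: (844.8+724.3)/2 × 3 = 2353.65
  Sum = 7029.75 µg/L·hr

AUC = 7030 µg/L·hr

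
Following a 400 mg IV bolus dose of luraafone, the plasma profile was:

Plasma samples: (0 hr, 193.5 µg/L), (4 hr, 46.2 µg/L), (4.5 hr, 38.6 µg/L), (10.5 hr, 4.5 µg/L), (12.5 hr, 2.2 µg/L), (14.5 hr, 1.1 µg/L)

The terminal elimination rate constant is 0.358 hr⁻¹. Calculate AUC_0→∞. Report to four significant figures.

AUC = 643.0 µg/L·hr

Trapezoidal AUC_0→14.5:
  [0→4]: (193.5+46.2)/2 × 4 = 479.4
  [4→4.5]: (46.2+38.6)/2 × 0.5 = 21.2
  [4.5→10.5]: (38.6+4.5)/2 × 6 = 129.3
  [10.5→12.5]: (4.5+2.2)/2 × 2 = 6.7
  [12.5→14.5]: (2.2+1.1)/2 × 2 = 3.3
  Sum = 639.9 µg/L·hr
Extrapolated tail: C_last / k_e = 1.1 / 0.358 = 3.073
AUC_0→∞ = 639.9 + 3.073 = 642.973 µg/L·hr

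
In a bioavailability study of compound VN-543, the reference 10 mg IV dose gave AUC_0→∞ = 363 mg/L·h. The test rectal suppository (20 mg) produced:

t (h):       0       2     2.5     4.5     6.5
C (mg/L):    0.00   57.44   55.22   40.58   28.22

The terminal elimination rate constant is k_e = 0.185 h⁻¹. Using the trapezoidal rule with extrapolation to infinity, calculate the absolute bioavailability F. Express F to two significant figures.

Trapezoidal AUC_0→6.5 (rectal suppository):
  [0→2]: (0.00+57.44)/2 × 2 = 57.44
  [2→2.5]: (57.44+55.22)/2 × 0.5 = 28.165
  [2.5→4.5]: (55.22+40.58)/2 × 2 = 95.8
  [4.5→6.5]: (40.58+28.22)/2 × 2 = 68.8
  Sum = 250.205 mg/L·h
Tail: C_last/k_e = 28.22/0.185 = 152.541
AUC_0→∞ (rectal suppository) = 250.205 + 152.541 = 402.746 mg/L·h
F = (AUC_ev/D_ev)/(AUC_iv/D_iv) = (402.746/20)/(363/10) = 20.1373/36.3 = 0.5547

F = 0.55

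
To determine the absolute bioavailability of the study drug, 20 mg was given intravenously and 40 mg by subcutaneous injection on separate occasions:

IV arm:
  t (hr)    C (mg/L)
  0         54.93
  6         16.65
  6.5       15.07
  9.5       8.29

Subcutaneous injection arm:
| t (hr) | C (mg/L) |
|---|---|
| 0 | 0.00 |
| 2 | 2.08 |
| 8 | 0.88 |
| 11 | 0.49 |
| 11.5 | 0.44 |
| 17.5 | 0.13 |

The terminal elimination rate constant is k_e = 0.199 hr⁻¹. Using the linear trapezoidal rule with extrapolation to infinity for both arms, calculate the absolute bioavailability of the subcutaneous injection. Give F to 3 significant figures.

F = 0.0261

Trapezoidal AUC_0→9.5 (IV):
  [0→6]: (54.93+16.65)/2 × 6 = 214.74
  [6→6.5]: (16.65+15.07)/2 × 0.5 = 7.93
  [6.5→9.5]: (15.07+8.29)/2 × 3 = 35.04
  Sum = 257.71 mg/L·hr
IV tail: 8.29/0.199 = 41.658; AUC_iv,0→∞ = 257.71 + 41.658 = 299.368 mg/L·hr
Trapezoidal AUC_0→17.5 (subcutaneous injection):
  [0→2]: (0.00+2.08)/2 × 2 = 2.08
  [2→8]: (2.08+0.88)/2 × 6 = 8.88
  [8→11]: (0.88+0.49)/2 × 3 = 2.055
  [11→11.5]: (0.49+0.44)/2 × 0.5 = 0.2325
  [11.5→17.5]: (0.44+0.13)/2 × 6 = 1.71
  Sum = 14.9575 mg/L·hr
subcutaneous injection tail: 0.13/0.199 = 0.653; AUC_ev,0→∞ = 14.9575 + 0.653 = 15.6105 mg/L·hr
F = (AUC_ev/D_ev)/(AUC_iv/D_iv) = (15.6105/40)/(299.368/20) = 0.3902625/14.9684 = 0.0261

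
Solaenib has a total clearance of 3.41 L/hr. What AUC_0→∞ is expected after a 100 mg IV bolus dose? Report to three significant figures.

AUC_0→∞ = Dose_iv / CL
        = 100 / 3.41 = 29.3255 mg/L·hr

AUC = 29.3 mg/L·hr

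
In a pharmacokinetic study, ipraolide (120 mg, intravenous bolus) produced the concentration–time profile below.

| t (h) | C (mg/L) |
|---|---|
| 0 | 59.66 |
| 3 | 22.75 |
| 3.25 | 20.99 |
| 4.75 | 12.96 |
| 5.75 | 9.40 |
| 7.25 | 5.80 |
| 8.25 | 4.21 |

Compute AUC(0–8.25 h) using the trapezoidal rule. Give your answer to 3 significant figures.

Trapezoidal AUC_0→8.25:
  [0→3]: (59.66+22.75)/2 × 3 = 123.615
  [3→3.25]: (22.75+20.99)/2 × 0.25 = 5.4675
  [3.25→4.75]: (20.99+12.96)/2 × 1.5 = 25.4625
  [4.75→5.75]: (12.96+9.40)/2 × 1 = 11.18
  [5.75→7.25]: (9.40+5.80)/2 × 1.5 = 11.4
  [7.25→8.25]: (5.80+4.21)/2 × 1 = 5.005
  Sum = 182.13 mg/L·h

AUC = 182 mg/L·h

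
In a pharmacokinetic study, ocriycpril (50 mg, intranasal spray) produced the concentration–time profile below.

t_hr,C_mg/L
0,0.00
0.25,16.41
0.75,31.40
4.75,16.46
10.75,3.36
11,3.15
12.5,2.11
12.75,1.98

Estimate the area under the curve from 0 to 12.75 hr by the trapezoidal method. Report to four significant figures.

AUC = 174.5 mg/L·hr

Trapezoidal AUC_0→12.75:
  [0→0.25]: (0.00+16.41)/2 × 0.25 = 2.05125
  [0.25→0.75]: (16.41+31.40)/2 × 0.5 = 11.9525
  [0.75→4.75]: (31.40+16.46)/2 × 4 = 95.72
  [4.75→10.75]: (16.46+3.36)/2 × 6 = 59.46
  [10.75→11]: (3.36+3.15)/2 × 0.25 = 0.81375
  [11→12.5]: (3.15+2.11)/2 × 1.5 = 3.945
  [12.5→12.75]: (2.11+1.98)/2 × 0.25 = 0.51125
  Sum = 174.45375 mg/L·hr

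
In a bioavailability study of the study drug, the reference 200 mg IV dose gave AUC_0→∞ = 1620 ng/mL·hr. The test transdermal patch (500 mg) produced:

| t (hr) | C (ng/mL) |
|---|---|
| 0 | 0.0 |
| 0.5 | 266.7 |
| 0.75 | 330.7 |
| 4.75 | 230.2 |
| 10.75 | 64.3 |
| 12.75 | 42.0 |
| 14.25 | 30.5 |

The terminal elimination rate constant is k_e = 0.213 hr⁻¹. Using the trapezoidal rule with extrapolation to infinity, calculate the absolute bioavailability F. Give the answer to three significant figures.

Trapezoidal AUC_0→14.25 (transdermal patch):
  [0→0.5]: (0.0+266.7)/2 × 0.5 = 66.675
  [0.5→0.75]: (266.7+330.7)/2 × 0.25 = 74.675
  [0.75→4.75]: (330.7+230.2)/2 × 4 = 1121.8
  [4.75→10.75]: (230.2+64.3)/2 × 6 = 883.5
  [10.75→12.75]: (64.3+42.0)/2 × 2 = 106.3
  [12.75→14.25]: (42.0+30.5)/2 × 1.5 = 54.375
  Sum = 2307.325 ng/mL·hr
Tail: C_last/k_e = 30.5/0.213 = 143.192
AUC_0→∞ (transdermal patch) = 2307.325 + 143.192 = 2450.517 ng/mL·hr
F = (AUC_ev/D_ev)/(AUC_iv/D_iv) = (2450.517/500)/(1620/200) = 4.901034/8.1 = 0.6051

F = 0.605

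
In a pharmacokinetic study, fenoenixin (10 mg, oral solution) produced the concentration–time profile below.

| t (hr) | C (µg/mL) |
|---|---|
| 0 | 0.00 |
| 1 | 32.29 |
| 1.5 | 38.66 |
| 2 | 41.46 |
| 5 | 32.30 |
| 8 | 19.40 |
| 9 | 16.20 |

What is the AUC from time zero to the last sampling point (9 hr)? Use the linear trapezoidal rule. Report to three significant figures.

AUC = 260 µg/mL·hr

Trapezoidal AUC_0→9:
  [0→1]: (0.00+32.29)/2 × 1 = 16.145
  [1→1.5]: (32.29+38.66)/2 × 0.5 = 17.7375
  [1.5→2]: (38.66+41.46)/2 × 0.5 = 20.03
  [2→5]: (41.46+32.30)/2 × 3 = 110.64
  [5→8]: (32.30+19.40)/2 × 3 = 77.55
  [8→9]: (19.40+16.20)/2 × 1 = 17.8
  Sum = 259.9025 µg/mL·hr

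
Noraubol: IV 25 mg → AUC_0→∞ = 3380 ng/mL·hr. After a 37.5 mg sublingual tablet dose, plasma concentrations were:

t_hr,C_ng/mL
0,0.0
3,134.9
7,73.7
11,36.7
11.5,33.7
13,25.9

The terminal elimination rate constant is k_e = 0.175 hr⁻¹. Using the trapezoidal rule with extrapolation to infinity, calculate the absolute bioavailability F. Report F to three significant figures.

Trapezoidal AUC_0→13 (sublingual tablet):
  [0→3]: (0.0+134.9)/2 × 3 = 202.35
  [3→7]: (134.9+73.7)/2 × 4 = 417.2
  [7→11]: (73.7+36.7)/2 × 4 = 220.8
  [11→11.5]: (36.7+33.7)/2 × 0.5 = 17.6
  [11.5→13]: (33.7+25.9)/2 × 1.5 = 44.7
  Sum = 902.65 ng/mL·hr
Tail: C_last/k_e = 25.9/0.175 = 148.000
AUC_0→∞ (sublingual tablet) = 902.65 + 148.000 = 1050.65 ng/mL·hr
F = (AUC_ev/D_ev)/(AUC_iv/D_iv) = (1050.65/37.5)/(3380/25) = 28.0173/135.2 = 0.2072

F = 0.207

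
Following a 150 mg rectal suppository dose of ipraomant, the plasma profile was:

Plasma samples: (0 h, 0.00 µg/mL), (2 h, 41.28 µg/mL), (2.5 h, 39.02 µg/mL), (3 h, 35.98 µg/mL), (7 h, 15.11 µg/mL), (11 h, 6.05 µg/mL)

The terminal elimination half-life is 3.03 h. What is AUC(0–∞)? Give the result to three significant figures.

Trapezoidal AUC_0→11:
  [0→2]: (0.00+41.28)/2 × 2 = 41.28
  [2→2.5]: (41.28+39.02)/2 × 0.5 = 20.075
  [2.5→3]: (39.02+35.98)/2 × 0.5 = 18.75
  [3→7]: (35.98+15.11)/2 × 4 = 102.18
  [7→11]: (15.11+6.05)/2 × 4 = 42.32
  Sum = 224.605 µg/mL·h
k_e = ln2 / t½ = 0.693147 / 3.03 = 0.2288 h^-1
Extrapolated tail: C_last / k_e = 6.05 / 0.2288 = 26.442
AUC_0→∞ = 224.605 + 26.442 = 251.047 µg/mL·h

AUC = 251 µg/mL·h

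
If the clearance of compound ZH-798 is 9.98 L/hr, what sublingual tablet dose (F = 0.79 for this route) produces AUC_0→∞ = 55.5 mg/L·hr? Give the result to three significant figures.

Dose = 701 mg

Dose = CL × AUC_0→∞ / F
     = 9.98 × 55.5 / 0.79 = 701.127 mg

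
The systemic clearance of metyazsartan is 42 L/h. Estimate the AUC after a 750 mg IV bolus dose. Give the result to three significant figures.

AUC_0→∞ = Dose_iv / CL
        = 750 / 42 = 17.8571 mg/L·h

AUC = 17.9 mg/L·h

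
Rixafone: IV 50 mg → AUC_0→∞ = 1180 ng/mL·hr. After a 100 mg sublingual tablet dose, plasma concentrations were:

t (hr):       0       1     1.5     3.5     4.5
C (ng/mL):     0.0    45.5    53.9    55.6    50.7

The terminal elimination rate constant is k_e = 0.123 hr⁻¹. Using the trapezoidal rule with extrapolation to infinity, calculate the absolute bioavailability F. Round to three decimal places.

F = 0.264

Trapezoidal AUC_0→4.5 (sublingual tablet):
  [0→1]: (0.0+45.5)/2 × 1 = 22.75
  [1→1.5]: (45.5+53.9)/2 × 0.5 = 24.85
  [1.5→3.5]: (53.9+55.6)/2 × 2 = 109.5
  [3.5→4.5]: (55.6+50.7)/2 × 1 = 53.15
  Sum = 210.25 ng/mL·hr
Tail: C_last/k_e = 50.7/0.123 = 412.195
AUC_0→∞ (sublingual tablet) = 210.25 + 412.195 = 622.445 ng/mL·hr
F = (AUC_ev/D_ev)/(AUC_iv/D_iv) = (622.445/100)/(1180/50) = 6.22445/23.6 = 0.2637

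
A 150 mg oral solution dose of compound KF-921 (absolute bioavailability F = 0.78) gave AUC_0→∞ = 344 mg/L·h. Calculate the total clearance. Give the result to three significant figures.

CL = F × Dose / AUC_0→∞
   = 0.78 × 150 / 344 = 0.340116 L/h

CL = 0.340 L/h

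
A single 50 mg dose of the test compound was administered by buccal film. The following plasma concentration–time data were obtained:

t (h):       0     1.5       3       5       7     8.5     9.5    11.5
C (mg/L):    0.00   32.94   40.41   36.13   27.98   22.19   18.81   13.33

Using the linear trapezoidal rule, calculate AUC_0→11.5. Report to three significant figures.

Trapezoidal AUC_0→11.5:
  [0→1.5]: (0.00+32.94)/2 × 1.5 = 24.705
  [1.5→3]: (32.94+40.41)/2 × 1.5 = 55.0125
  [3→5]: (40.41+36.13)/2 × 2 = 76.54
  [5→7]: (36.13+27.98)/2 × 2 = 64.11
  [7→8.5]: (27.98+22.19)/2 × 1.5 = 37.6275
  [8.5→9.5]: (22.19+18.81)/2 × 1 = 20.5
  [9.5→11.5]: (18.81+13.33)/2 × 2 = 32.14
  Sum = 310.635 mg/L·h

AUC = 311 mg/L·h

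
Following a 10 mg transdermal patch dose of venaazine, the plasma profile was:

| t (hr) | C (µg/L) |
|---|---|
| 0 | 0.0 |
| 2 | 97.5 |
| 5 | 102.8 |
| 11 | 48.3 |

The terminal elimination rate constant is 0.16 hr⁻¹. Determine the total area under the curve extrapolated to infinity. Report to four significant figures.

AUC = 1153 µg/L·hr

Trapezoidal AUC_0→11:
  [0→2]: (0.0+97.5)/2 × 2 = 97.5
  [2→5]: (97.5+102.8)/2 × 3 = 300.45
  [5→11]: (102.8+48.3)/2 × 6 = 453.3
  Sum = 851.25 µg/L·hr
Extrapolated tail: C_last / k_e = 48.3 / 0.16 = 301.875
AUC_0→∞ = 851.25 + 301.875 = 1153.125 µg/L·hr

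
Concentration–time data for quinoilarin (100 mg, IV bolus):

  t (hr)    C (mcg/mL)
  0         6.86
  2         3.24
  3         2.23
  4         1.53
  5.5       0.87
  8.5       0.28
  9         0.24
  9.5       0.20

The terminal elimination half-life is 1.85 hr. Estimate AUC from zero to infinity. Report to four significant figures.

AUC = 19.01 mcg/mL·hr

Trapezoidal AUC_0→9.5:
  [0→2]: (6.86+3.24)/2 × 2 = 10.1
  [2→3]: (3.24+2.23)/2 × 1 = 2.735
  [3→4]: (2.23+1.53)/2 × 1 = 1.88
  [4→5.5]: (1.53+0.87)/2 × 1.5 = 1.8
  [5.5→8.5]: (0.87+0.28)/2 × 3 = 1.725
  [8.5→9]: (0.28+0.24)/2 × 0.5 = 0.13
  [9→9.5]: (0.24+0.20)/2 × 0.5 = 0.11
  Sum = 18.48 mcg/mL·hr
k_e = ln2 / t½ = 0.693147 / 1.85 = 0.3747 hr^-1
Extrapolated tail: C_last / k_e = 0.20 / 0.3747 = 0.534
AUC_0→∞ = 18.48 + 0.534 = 19.014 mcg/mL·hr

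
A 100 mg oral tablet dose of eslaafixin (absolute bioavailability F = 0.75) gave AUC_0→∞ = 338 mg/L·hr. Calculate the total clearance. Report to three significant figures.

CL = 0.222 L/hr

CL = F × Dose / AUC_0→∞
   = 0.75 × 100 / 338 = 0.221893 L/hr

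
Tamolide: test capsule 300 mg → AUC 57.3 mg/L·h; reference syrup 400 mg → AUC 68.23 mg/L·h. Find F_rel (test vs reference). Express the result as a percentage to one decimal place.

F_rel = (AUC_test/D_test) / (AUC_ref/D_ref)
      = (57.3/300) / (68.23/400)
      = 0.191 / 0.170575 = 1.1197 = 111.97%

F_rel = 112.0%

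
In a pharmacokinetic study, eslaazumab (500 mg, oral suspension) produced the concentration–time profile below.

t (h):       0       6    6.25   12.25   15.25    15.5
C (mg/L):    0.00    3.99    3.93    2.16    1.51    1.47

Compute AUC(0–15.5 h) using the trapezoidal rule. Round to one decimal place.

Trapezoidal AUC_0→15.5:
  [0→6]: (0.00+3.99)/2 × 6 = 11.97
  [6→6.25]: (3.99+3.93)/2 × 0.25 = 0.99
  [6.25→12.25]: (3.93+2.16)/2 × 6 = 18.27
  [12.25→15.25]: (2.16+1.51)/2 × 3 = 5.505
  [15.25→15.5]: (1.51+1.47)/2 × 0.25 = 0.3725
  Sum = 37.1075 mg/L·h

AUC = 37.1 mg/L·h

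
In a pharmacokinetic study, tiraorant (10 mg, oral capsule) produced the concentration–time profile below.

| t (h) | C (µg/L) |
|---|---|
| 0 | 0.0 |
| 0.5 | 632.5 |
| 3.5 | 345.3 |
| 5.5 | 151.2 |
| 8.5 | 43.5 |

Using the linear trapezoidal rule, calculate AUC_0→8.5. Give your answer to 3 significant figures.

Trapezoidal AUC_0→8.5:
  [0→0.5]: (0.0+632.5)/2 × 0.5 = 158.125
  [0.5→3.5]: (632.5+345.3)/2 × 3 = 1466.7
  [3.5→5.5]: (345.3+151.2)/2 × 2 = 496.5
  [5.5→8.5]: (151.2+43.5)/2 × 3 = 292.05
  Sum = 2413.375 µg/L·h

AUC = 2410 µg/L·h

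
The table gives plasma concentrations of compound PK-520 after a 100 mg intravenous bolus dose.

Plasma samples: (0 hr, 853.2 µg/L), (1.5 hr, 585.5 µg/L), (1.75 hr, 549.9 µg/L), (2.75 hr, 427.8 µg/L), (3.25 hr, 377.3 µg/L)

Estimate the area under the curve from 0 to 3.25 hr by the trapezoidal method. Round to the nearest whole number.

AUC = 1911 µg/L·hr

Trapezoidal AUC_0→3.25:
  [0→1.5]: (853.2+585.5)/2 × 1.5 = 1079.025
  [1.5→1.75]: (585.5+549.9)/2 × 0.25 = 141.925
  [1.75→2.75]: (549.9+427.8)/2 × 1 = 488.85
  [2.75→3.25]: (427.8+377.3)/2 × 0.5 = 201.275
  Sum = 1911.075 µg/L·hr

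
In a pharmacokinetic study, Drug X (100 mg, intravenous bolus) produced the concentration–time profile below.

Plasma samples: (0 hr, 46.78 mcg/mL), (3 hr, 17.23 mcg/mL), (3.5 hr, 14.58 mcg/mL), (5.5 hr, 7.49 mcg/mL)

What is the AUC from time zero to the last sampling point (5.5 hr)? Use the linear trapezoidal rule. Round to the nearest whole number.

Trapezoidal AUC_0→5.5:
  [0→3]: (46.78+17.23)/2 × 3 = 96.015
  [3→3.5]: (17.23+14.58)/2 × 0.5 = 7.9525
  [3.5→5.5]: (14.58+7.49)/2 × 2 = 22.07
  Sum = 126.0375 mcg/mL·hr

AUC = 126 mcg/mL·hr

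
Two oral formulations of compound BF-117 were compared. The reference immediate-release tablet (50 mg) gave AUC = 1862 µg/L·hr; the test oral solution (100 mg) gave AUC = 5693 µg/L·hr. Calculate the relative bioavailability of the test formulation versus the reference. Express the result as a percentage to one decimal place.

F_rel = 152.9%

F_rel = (AUC_test/D_test) / (AUC_ref/D_ref)
      = (5693/100) / (1862/50)
      = 56.93 / 37.24 = 1.5287 = 152.87%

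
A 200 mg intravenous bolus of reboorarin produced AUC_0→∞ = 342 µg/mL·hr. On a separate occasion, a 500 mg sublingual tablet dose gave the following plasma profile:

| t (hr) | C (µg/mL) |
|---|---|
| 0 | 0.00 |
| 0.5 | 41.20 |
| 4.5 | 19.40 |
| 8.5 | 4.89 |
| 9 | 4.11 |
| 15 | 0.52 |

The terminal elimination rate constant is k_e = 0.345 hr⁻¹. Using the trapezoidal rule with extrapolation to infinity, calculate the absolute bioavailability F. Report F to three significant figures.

F = 0.231

Trapezoidal AUC_0→15 (sublingual tablet):
  [0→0.5]: (0.00+41.20)/2 × 0.5 = 10.3
  [0.5→4.5]: (41.20+19.40)/2 × 4 = 121.2
  [4.5→8.5]: (19.40+4.89)/2 × 4 = 48.58
  [8.5→9]: (4.89+4.11)/2 × 0.5 = 2.25
  [9→15]: (4.11+0.52)/2 × 6 = 13.89
  Sum = 196.22 µg/mL·hr
Tail: C_last/k_e = 0.52/0.345 = 1.507
AUC_0→∞ (sublingual tablet) = 196.22 + 1.507 = 197.727 µg/mL·hr
F = (AUC_ev/D_ev)/(AUC_iv/D_iv) = (197.727/500)/(342/200) = 0.395454/1.71 = 0.2313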